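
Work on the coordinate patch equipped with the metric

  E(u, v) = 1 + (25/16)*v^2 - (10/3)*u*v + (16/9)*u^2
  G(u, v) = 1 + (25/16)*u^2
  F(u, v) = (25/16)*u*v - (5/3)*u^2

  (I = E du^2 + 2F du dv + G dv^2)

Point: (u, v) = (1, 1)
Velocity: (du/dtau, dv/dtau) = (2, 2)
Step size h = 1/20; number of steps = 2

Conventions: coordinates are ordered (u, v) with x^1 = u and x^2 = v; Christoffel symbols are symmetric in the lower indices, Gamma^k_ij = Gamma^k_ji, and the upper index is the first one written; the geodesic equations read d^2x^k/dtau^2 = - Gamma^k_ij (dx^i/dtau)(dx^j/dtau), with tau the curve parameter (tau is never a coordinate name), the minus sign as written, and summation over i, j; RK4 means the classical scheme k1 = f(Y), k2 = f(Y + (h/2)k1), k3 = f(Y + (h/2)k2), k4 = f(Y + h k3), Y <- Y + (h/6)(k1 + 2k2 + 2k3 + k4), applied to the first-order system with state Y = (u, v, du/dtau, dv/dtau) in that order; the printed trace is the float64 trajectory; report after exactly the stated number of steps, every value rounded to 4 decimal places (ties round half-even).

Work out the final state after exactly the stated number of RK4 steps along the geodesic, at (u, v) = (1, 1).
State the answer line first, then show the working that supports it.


Answer: u = 1.2007, v = 1.1897, du/dtau = 2.0137, dv/dtau = 1.8033

f(Y) = (du/dtau, dv/dtau, -Gamma^u_ij Y'^i Y'^j, -Gamma^v_ij Y'^i Y'^j) with the Gammas evaluated at the stage position; h = 0.050000; intermediate values shown to 6 dp
step 0: u = 1.0000, v = 1.0000, du/dtau = 2.0000, dv/dtau = 2.0000
step 1:
  k1: at (u, v) = (1.000000, 1.000000), (du/dtau, dv/dtau) = (2.000000, 2.000000); Gamma_uuu = 0.043243, Gamma_uuv = -0.040541, Gamma_uvv = 0.000000, Gamma_vuu = -0.648649, Gamma_vuv = 0.608108, Gamma_vvv = 0.000000; k1 = (2.000000, 2.000000, 0.151351, -2.270270)
  k2: at (u, v) = (1.050000, 1.050000), (du/dtau, dv/dtau) = (2.003784, 1.943243); Gamma_uuu = 0.042730, Gamma_uuv = -0.040060, Gamma_uvv = 0.000000, Gamma_vuu = -0.640952, Gamma_vuv = 0.600893, Gamma_vvv = 0.000000; k2 = (2.003784, 1.943243, 0.140403, -2.106040)
  k3: at (u, v) = (1.050095, 1.048581), (du/dtau, dv/dtau) = (2.003510, 1.947349); Gamma_uuu = 0.043648, Gamma_uuv = -0.040920, Gamma_uvv = 0.000000, Gamma_vuu = -0.640858, Gamma_vuv = 0.600805, Gamma_vvv = 0.000000; k3 = (2.003510, 1.947349, 0.144095, -2.115680)
  k4: at (u, v) = (1.100176, 1.097367), (du/dtau, dv/dtau) = (2.007205, 1.894216); Gamma_uuu = 0.043762, Gamma_uuv = -0.041027, Gamma_uvv = 0.000000, Gamma_vuu = -0.632222, Gamma_vuv = 0.592708, Gamma_vvv = 0.000000; k4 = (2.007205, 1.894216, 0.135663, -1.959905)
  Y <- Y + (h/6)(k1 + 2k2 + 2k3 + k4): u = 1.1002, v = 1.0973, du/dtau = 2.0071, dv/dtau = 1.8944
step 2:
  k1: at (u, v) = (1.100182, 1.097295), (du/dtau, dv/dtau) = (2.007133, 1.894387); Gamma_uuu = 0.043807, Gamma_uuv = -0.041069, Gamma_uvv = 0.000000, Gamma_vuu = -0.632216, Gamma_vuv = 0.592703, Gamma_vvv = 0.000000; k1 = (2.007133, 1.894387, 0.135831, -1.960315)
  k2: at (u, v) = (1.150360, 1.144655), (du/dtau, dv/dtau) = (2.010529, 1.845379); Gamma_uuu = 0.044611, Gamma_uuv = -0.041823, Gamma_uvv = 0.000000, Gamma_vuu = -0.622831, Gamma_vuv = 0.583904, Gamma_vvv = 0.000000; k2 = (2.010529, 1.845379, 0.130013, -1.815164)
  k3: at (u, v) = (1.150445, 1.143429), (du/dtau, dv/dtau) = (2.010384, 1.849007); Gamma_uuu = 0.045314, Gamma_uuv = -0.042482, Gamma_uvv = 0.000000, Gamma_vuu = -0.622746, Gamma_vuv = 0.583825, Gamma_vvv = 0.000000; k3 = (2.010384, 1.849007, 0.132685, -1.823485)
  k4: at (u, v) = (1.200701, 1.189745), (du/dtau, dv/dtau) = (2.013768, 1.803212); Gamma_uuu = 0.046445, Gamma_uuv = -0.043542, Gamma_uvv = 0.000000, Gamma_vuu = -0.612808, Gamma_vuv = 0.574508, Gamma_vvv = 0.000000; k4 = (2.013768, 1.803212, 0.127879, -1.687267)
  Y <- Y + (h/6)(k1 + 2k2 + 2k3 + k4): u = 1.2007, v = 1.1897, du/dtau = 2.0137, dv/dtau = 1.8033


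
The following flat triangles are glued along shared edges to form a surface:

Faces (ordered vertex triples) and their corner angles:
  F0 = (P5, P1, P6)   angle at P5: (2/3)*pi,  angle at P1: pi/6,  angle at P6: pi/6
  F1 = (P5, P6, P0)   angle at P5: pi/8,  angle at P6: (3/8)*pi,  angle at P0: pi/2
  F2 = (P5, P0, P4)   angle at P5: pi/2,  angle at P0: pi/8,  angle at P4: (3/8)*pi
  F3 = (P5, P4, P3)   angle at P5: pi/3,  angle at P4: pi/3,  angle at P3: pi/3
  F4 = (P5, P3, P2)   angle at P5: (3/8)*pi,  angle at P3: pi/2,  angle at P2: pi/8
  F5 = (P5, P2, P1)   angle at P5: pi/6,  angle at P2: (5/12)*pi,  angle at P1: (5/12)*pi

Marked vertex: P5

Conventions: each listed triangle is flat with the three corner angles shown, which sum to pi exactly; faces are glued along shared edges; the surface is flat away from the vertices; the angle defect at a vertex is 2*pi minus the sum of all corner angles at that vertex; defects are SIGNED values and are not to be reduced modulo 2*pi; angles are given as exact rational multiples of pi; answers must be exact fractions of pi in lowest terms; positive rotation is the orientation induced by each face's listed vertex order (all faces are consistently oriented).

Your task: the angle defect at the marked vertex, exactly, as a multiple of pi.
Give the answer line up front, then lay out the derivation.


Answer: defect(P5) = -pi/6

Sum of corner angles at P5: (13/6)*pi
defect = 2*pi - (13/6)*pi


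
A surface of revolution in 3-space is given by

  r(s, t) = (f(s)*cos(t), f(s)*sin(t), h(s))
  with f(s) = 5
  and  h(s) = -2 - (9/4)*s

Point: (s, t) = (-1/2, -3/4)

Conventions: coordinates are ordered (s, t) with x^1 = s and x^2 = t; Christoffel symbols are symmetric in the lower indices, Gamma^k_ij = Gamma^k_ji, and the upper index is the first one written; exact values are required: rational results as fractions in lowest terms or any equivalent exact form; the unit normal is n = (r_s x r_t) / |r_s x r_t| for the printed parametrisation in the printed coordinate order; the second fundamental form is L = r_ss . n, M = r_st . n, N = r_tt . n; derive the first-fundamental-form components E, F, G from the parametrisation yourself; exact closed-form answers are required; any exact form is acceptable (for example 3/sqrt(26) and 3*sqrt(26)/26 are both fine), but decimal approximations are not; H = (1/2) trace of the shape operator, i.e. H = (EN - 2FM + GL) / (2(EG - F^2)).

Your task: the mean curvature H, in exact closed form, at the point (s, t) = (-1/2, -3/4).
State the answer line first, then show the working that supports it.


Answer: H = -1/10

f = 5, f' = 0, f'' = 0, h' = -9/4, h'' = 0
E = 81/16, F = 0, G = 25; answer radicand W^2 = 81/16
unnormalised second-form numerators: l = 0, m = 0, n = -45/4; L = l/sqrt(81/16), and similarly M = m/sqrt(W^2), N = n/sqrt(W^2)
H = (E*n - 2*F*m + G*l) / (2*(EG - F^2)*sqrt(W^2)); E*n - 2*F*m + G*l = -3645/64, EG - F^2 = 2025/16, so H = (-9/40)/sqrt(81/16)


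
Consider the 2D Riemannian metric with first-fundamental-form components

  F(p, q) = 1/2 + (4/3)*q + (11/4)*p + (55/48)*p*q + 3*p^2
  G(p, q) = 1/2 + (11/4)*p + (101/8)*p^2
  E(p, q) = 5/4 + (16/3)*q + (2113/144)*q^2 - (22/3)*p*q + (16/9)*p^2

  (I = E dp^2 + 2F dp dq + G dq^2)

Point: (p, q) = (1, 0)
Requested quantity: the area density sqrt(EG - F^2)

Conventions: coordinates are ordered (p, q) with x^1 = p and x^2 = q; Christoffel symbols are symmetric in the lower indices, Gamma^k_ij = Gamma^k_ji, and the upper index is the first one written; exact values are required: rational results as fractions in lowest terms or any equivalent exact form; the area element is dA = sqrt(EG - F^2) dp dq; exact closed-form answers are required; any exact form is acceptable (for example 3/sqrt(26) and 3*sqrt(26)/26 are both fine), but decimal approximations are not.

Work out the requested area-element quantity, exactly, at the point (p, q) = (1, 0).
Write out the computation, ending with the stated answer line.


E = 109/36, F = 25/4, G = 127/8; EG - F^2 = 2593/288

Answer: sqrt(EG - F^2) = sqrt(5186)/24


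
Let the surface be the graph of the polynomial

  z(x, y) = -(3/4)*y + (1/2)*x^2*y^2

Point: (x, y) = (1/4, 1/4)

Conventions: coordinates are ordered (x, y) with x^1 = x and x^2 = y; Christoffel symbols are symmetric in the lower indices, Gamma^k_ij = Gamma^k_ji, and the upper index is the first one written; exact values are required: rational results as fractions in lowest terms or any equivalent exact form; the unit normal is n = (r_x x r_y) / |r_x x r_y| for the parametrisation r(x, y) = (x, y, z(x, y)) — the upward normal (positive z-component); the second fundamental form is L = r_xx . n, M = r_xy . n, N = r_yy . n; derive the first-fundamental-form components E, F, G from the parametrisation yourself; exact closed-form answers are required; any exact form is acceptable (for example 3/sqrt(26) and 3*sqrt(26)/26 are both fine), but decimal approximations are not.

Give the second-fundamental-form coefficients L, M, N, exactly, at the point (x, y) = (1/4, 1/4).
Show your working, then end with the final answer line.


z_x = 1/64, z_y = -47/64, z_xx = 1/16, z_xy = 1/8, z_yy = 1/16
E = 4097/4096, F = -47/4096, G = 6305/4096; answer radicand W^2 = 3153/2048
unnormalised second-form numerators: l = 1/16, m = 1/8, n = 1/16; L = l/sqrt(3153/2048), and similarly M = m/sqrt(W^2), N = n/sqrt(W^2)

Answer: L = 2*sqrt(6306)/3153, M = 4*sqrt(6306)/3153, N = 2*sqrt(6306)/3153


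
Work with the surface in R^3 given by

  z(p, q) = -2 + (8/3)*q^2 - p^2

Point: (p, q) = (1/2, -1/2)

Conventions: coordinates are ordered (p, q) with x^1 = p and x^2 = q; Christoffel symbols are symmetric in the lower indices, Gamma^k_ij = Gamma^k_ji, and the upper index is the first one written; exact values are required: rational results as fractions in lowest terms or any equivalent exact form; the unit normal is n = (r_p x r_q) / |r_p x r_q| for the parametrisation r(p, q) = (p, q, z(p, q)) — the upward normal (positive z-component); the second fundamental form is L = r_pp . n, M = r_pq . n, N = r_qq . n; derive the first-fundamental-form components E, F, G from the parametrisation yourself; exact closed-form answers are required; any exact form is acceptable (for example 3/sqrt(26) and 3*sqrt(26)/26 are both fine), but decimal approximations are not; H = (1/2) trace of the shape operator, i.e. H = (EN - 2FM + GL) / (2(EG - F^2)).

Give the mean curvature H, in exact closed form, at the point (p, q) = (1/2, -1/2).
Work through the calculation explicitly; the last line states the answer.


z_p = -1, z_q = -8/3, z_pp = -2, z_pq = 0, z_qq = 16/3
E = 2, F = 8/3, G = 73/9; answer radicand W^2 = 82/9
unnormalised second-form numerators: l = -2, m = 0, n = 16/3; L = l/sqrt(82/9), and similarly M = m/sqrt(W^2), N = n/sqrt(W^2)
H = (E*n - 2*F*m + G*l) / (2*(EG - F^2)*sqrt(W^2)); E*n - 2*F*m + G*l = -50/9, EG - F^2 = 82/9, so H = (-25/82)/sqrt(82/9)

Answer: H = -75*sqrt(82)/6724


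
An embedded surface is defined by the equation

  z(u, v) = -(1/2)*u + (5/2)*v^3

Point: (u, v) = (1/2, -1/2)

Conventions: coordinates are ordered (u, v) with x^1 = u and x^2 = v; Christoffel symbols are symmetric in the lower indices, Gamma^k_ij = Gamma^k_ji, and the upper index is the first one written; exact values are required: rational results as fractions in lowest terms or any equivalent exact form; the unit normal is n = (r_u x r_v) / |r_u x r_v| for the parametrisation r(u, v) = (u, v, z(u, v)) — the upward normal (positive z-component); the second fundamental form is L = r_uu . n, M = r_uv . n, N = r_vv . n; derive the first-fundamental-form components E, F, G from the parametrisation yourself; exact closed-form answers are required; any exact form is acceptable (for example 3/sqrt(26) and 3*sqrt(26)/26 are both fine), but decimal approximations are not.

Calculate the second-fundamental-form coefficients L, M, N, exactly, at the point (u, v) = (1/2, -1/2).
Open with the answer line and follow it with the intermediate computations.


Answer: L = 0, M = 0, N = -12*sqrt(305)/61

z_u = -1/2, z_v = 15/8, z_uu = 0, z_uv = 0, z_vv = -15/2
E = 5/4, F = -15/16, G = 289/64; answer radicand W^2 = 305/64
unnormalised second-form numerators: l = 0, m = 0, n = -15/2; L = l/sqrt(305/64), and similarly M = m/sqrt(W^2), N = n/sqrt(W^2)


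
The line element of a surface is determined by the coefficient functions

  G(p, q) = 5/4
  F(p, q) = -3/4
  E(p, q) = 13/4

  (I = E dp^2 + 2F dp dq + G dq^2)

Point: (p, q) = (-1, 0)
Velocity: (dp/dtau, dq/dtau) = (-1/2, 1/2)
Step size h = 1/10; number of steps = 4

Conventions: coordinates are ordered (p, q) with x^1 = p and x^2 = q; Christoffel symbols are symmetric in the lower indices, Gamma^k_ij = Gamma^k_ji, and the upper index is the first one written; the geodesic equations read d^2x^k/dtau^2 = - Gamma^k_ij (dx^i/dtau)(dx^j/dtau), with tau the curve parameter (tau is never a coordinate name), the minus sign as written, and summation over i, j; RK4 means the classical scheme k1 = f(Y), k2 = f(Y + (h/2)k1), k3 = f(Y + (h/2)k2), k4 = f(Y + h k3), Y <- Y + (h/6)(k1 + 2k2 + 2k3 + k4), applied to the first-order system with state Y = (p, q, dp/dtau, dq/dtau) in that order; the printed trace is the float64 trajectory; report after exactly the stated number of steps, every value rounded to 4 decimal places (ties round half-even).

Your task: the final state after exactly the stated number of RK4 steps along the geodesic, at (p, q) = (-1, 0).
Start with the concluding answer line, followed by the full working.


Answer: p = -1.2000, q = 0.2000, dp/dtau = -0.5000, dq/dtau = 0.5000

f(Y) = (dp/dtau, dq/dtau, -Gamma^p_ij Y'^i Y'^j, -Gamma^q_ij Y'^i Y'^j) with the Gammas evaluated at the stage position; h = 0.100000; intermediate values shown to 6 dp
step 0: p = -1.0000, q = 0.0000, dp/dtau = -0.5000, dq/dtau = 0.5000
step 1:
  k1: at (p, q) = (-1.000000, 0.000000), (dp/dtau, dq/dtau) = (-0.500000, 0.500000); Gamma_ppp = 0.000000, Gamma_ppq = 0.000000, Gamma_pqq = 0.000000, Gamma_qpp = 0.000000, Gamma_qpq = 0.000000, Gamma_qqq = 0.000000; k1 = (-0.500000, 0.500000, 0.000000, 0.000000)
  k2: at (p, q) = (-1.025000, 0.025000), (dp/dtau, dq/dtau) = (-0.500000, 0.500000); Gamma_ppp = 0.000000, Gamma_ppq = 0.000000, Gamma_pqq = 0.000000, Gamma_qpp = 0.000000, Gamma_qpq = 0.000000, Gamma_qqq = 0.000000; k2 = (-0.500000, 0.500000, 0.000000, 0.000000)
  k3: at (p, q) = (-1.025000, 0.025000), (dp/dtau, dq/dtau) = (-0.500000, 0.500000); Gamma_ppp = 0.000000, Gamma_ppq = 0.000000, Gamma_pqq = 0.000000, Gamma_qpp = 0.000000, Gamma_qpq = 0.000000, Gamma_qqq = 0.000000; k3 = (-0.500000, 0.500000, 0.000000, 0.000000)
  k4: at (p, q) = (-1.050000, 0.050000), (dp/dtau, dq/dtau) = (-0.500000, 0.500000); Gamma_ppp = 0.000000, Gamma_ppq = 0.000000, Gamma_pqq = 0.000000, Gamma_qpp = 0.000000, Gamma_qpq = 0.000000, Gamma_qqq = 0.000000; k4 = (-0.500000, 0.500000, 0.000000, 0.000000)
  Y <- Y + (h/6)(k1 + 2k2 + 2k3 + k4): p = -1.0500, q = 0.0500, dp/dtau = -0.5000, dq/dtau = 0.5000
step 2:
  k1: at (p, q) = (-1.050000, 0.050000), (dp/dtau, dq/dtau) = (-0.500000, 0.500000); Gamma_ppp = 0.000000, Gamma_ppq = 0.000000, Gamma_pqq = 0.000000, Gamma_qpp = 0.000000, Gamma_qpq = 0.000000, Gamma_qqq = 0.000000; k1 = (-0.500000, 0.500000, 0.000000, 0.000000)
  k2: at (p, q) = (-1.075000, 0.075000), (dp/dtau, dq/dtau) = (-0.500000, 0.500000); Gamma_ppp = 0.000000, Gamma_ppq = 0.000000, Gamma_pqq = 0.000000, Gamma_qpp = 0.000000, Gamma_qpq = 0.000000, Gamma_qqq = 0.000000; k2 = (-0.500000, 0.500000, 0.000000, 0.000000)
  k3: at (p, q) = (-1.075000, 0.075000), (dp/dtau, dq/dtau) = (-0.500000, 0.500000); Gamma_ppp = 0.000000, Gamma_ppq = 0.000000, Gamma_pqq = 0.000000, Gamma_qpp = 0.000000, Gamma_qpq = 0.000000, Gamma_qqq = 0.000000; k3 = (-0.500000, 0.500000, 0.000000, 0.000000)
  k4: at (p, q) = (-1.100000, 0.100000), (dp/dtau, dq/dtau) = (-0.500000, 0.500000); Gamma_ppp = 0.000000, Gamma_ppq = 0.000000, Gamma_pqq = 0.000000, Gamma_qpp = 0.000000, Gamma_qpq = 0.000000, Gamma_qqq = 0.000000; k4 = (-0.500000, 0.500000, 0.000000, 0.000000)
  Y <- Y + (h/6)(k1 + 2k2 + 2k3 + k4): p = -1.1000, q = 0.1000, dp/dtau = -0.5000, dq/dtau = 0.5000
step 3:
  k1: at (p, q) = (-1.100000, 0.100000), (dp/dtau, dq/dtau) = (-0.500000, 0.500000); Gamma_ppp = 0.000000, Gamma_ppq = 0.000000, Gamma_pqq = 0.000000, Gamma_qpp = 0.000000, Gamma_qpq = 0.000000, Gamma_qqq = 0.000000; k1 = (-0.500000, 0.500000, 0.000000, 0.000000)
  k2: at (p, q) = (-1.125000, 0.125000), (dp/dtau, dq/dtau) = (-0.500000, 0.500000); Gamma_ppp = 0.000000, Gamma_ppq = 0.000000, Gamma_pqq = 0.000000, Gamma_qpp = 0.000000, Gamma_qpq = 0.000000, Gamma_qqq = 0.000000; k2 = (-0.500000, 0.500000, 0.000000, 0.000000)
  k3: at (p, q) = (-1.125000, 0.125000), (dp/dtau, dq/dtau) = (-0.500000, 0.500000); Gamma_ppp = 0.000000, Gamma_ppq = 0.000000, Gamma_pqq = 0.000000, Gamma_qpp = 0.000000, Gamma_qpq = 0.000000, Gamma_qqq = 0.000000; k3 = (-0.500000, 0.500000, 0.000000, 0.000000)
  k4: at (p, q) = (-1.150000, 0.150000), (dp/dtau, dq/dtau) = (-0.500000, 0.500000); Gamma_ppp = 0.000000, Gamma_ppq = 0.000000, Gamma_pqq = 0.000000, Gamma_qpp = 0.000000, Gamma_qpq = 0.000000, Gamma_qqq = 0.000000; k4 = (-0.500000, 0.500000, 0.000000, 0.000000)
  Y <- Y + (h/6)(k1 + 2k2 + 2k3 + k4): p = -1.1500, q = 0.1500, dp/dtau = -0.5000, dq/dtau = 0.5000
step 4:
  k1: at (p, q) = (-1.150000, 0.150000), (dp/dtau, dq/dtau) = (-0.500000, 0.500000); Gamma_ppp = 0.000000, Gamma_ppq = 0.000000, Gamma_pqq = 0.000000, Gamma_qpp = 0.000000, Gamma_qpq = 0.000000, Gamma_qqq = 0.000000; k1 = (-0.500000, 0.500000, 0.000000, 0.000000)
  k2: at (p, q) = (-1.175000, 0.175000), (dp/dtau, dq/dtau) = (-0.500000, 0.500000); Gamma_ppp = 0.000000, Gamma_ppq = 0.000000, Gamma_pqq = 0.000000, Gamma_qpp = 0.000000, Gamma_qpq = 0.000000, Gamma_qqq = 0.000000; k2 = (-0.500000, 0.500000, 0.000000, 0.000000)
  k3: at (p, q) = (-1.175000, 0.175000), (dp/dtau, dq/dtau) = (-0.500000, 0.500000); Gamma_ppp = 0.000000, Gamma_ppq = 0.000000, Gamma_pqq = 0.000000, Gamma_qpp = 0.000000, Gamma_qpq = 0.000000, Gamma_qqq = 0.000000; k3 = (-0.500000, 0.500000, 0.000000, 0.000000)
  k4: at (p, q) = (-1.200000, 0.200000), (dp/dtau, dq/dtau) = (-0.500000, 0.500000); Gamma_ppp = 0.000000, Gamma_ppq = 0.000000, Gamma_pqq = 0.000000, Gamma_qpp = 0.000000, Gamma_qpq = 0.000000, Gamma_qqq = 0.000000; k4 = (-0.500000, 0.500000, 0.000000, 0.000000)
  Y <- Y + (h/6)(k1 + 2k2 + 2k3 + k4): p = -1.2000, q = 0.2000, dp/dtau = -0.5000, dq/dtau = 0.5000


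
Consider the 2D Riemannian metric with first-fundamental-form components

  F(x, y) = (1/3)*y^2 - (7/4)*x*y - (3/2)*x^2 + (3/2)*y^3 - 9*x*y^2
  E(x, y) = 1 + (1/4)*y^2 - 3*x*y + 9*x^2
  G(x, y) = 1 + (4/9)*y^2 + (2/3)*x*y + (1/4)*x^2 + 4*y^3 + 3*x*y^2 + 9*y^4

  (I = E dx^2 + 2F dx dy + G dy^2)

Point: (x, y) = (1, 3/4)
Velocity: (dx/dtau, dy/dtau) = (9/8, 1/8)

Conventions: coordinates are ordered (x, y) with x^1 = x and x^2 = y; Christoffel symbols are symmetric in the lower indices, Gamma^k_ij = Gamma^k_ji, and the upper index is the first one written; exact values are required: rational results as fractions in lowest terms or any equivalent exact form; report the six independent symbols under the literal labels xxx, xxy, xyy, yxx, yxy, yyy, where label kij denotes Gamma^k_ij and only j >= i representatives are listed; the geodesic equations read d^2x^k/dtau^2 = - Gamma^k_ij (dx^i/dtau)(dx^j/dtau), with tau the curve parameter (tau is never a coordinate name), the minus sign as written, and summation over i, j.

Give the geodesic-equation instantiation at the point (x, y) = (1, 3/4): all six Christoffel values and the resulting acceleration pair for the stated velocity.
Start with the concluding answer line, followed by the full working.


Answer: Gamma_xxx = 2016/3869, Gamma_xxy = -336/3869, Gamma_xyy = -3472/3869, Gamma_yxx = -2064/3869, Gamma_yxy = 344/3869, Gamma_yyy = 10664/11607; accelerations (d^2x/dtau^2, d^2y/dtau^2) = (-9611/15476, 59039/92856)

E = 505/64, F = -903/128, G = 2105/256 at the point
E_x = 63/4, E_y = -21/8, F_x = -75/8, F_y = -391/32, G_x = 43/16, G_y = 1333/48
EG - F^2 = 3869/256;  g^inv = (256/3869) * [[2105/256, 903/128], [903/128, 505/64]]
first-kind symbols [ij,l] = (1/2)(d_i g_jl + d_j g_il - d_l g_ij): [xx,x] = E_x/2 = 63/8, [xx,y] = F_x - E_y/2 = -129/16, [xy,x] = E_y/2 = -21/16, [xy,y] = G_x/2 = 43/32, [yy,x] = F_y - G_x/2 = -217/16, [yy,y] = G_y/2 = 1333/96
Gamma^x_ij = (G*[ij,x] - F*[ij,y])/(EG - F^2), Gamma^y_ij = (E*[ij,y] - F*[ij,x])/(EG - F^2)
Gamma_xxx = 2016/3869, Gamma_xxy = -336/3869, Gamma_xyy = -3472/3869, Gamma_yxx = -2064/3869, Gamma_yxy = 344/3869, Gamma_yyy = 10664/11607
d^2x/dtau^2 = -(Gamma_xxx*(9/8)^2 + 2*Gamma_xxy*(9/8)*(1/8) + Gamma_xyy*(1/8)^2) = -9611/15476
d^2y/dtau^2 = -(Gamma_yxx*(9/8)^2 + 2*Gamma_yxy*(9/8)*(1/8) + Gamma_yyy*(1/8)^2) = 59039/92856


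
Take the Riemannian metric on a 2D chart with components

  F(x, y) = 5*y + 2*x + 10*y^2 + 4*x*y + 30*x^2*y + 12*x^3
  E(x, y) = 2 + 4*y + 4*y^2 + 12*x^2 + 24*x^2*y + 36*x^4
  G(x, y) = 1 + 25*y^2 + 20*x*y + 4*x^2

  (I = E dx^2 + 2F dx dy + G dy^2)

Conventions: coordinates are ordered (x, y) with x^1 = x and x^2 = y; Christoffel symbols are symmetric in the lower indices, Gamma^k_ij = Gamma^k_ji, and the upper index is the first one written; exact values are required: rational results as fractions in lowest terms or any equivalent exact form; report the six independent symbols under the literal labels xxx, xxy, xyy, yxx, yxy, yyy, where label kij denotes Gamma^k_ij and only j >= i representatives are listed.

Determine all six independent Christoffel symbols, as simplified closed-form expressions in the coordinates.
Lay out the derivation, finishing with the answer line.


E = 2 + 4*y + 4*y^2 + 12*x^2 + 24*x^2*y + 36*x^4; F = 5*y + 2*x + 10*y^2 + 4*x*y + 30*x^2*y + 12*x^3; G = 1 + 25*y^2 + 20*x*y + 4*x^2
Gamma^k_ij = (1/2) g^{kl} (d_i g_jl + d_j g_il - d_l g_ij), with g^inv = (1/(EG-F^2)) [[G, -F], [-F, E]]
first partials: E_x = 24*x + 48*x*y + 144*x^3, E_y = 4 + 8*y + 24*x^2, F_x = 2 + 4*y + 60*x*y + 36*x^2, F_y = 5 + 20*y + 4*x + 30*x^2, G_x = 20*y + 8*x, G_y = 50*y + 20*x
D = EG - F^2 = 2 + 4*y + 29*y^2 + 20*x*y + 16*x^2 + 24*x^2*y + 36*x^4
expanded: Gamma^x_xx = (G E_x - 2F F_x + F E_y)/(2D), Gamma^x_xy = (G E_y - F G_x)/(2D), Gamma^x_yy = (2G F_y - G G_x - F G_y)/(2D), Gamma^y_xx = (2E F_x - E E_y - F E_x)/(2D), Gamma^y_xy = (E G_x - F E_y)/(2D), Gamma^y_yy = (E G_y - 2F F_y + F G_x)/(2D); substitute and cancel common factors

Answer: Gamma_xxx = (72*x^3 + 24*x*y + 12*x)/(36*x^4 + 24*x^2*y + 16*x^2 + 20*x*y + 29*y^2 + 4*y + 2), Gamma_xxy = (12*x^2 + 4*y + 2)/(36*x^4 + 24*x^2*y + 16*x^2 + 20*x*y + 29*y^2 + 4*y + 2), Gamma_xyy = (30*x^2 + 10*y + 5)/(36*x^4 + 24*x^2*y + 16*x^2 + 20*x*y + 29*y^2 + 4*y + 2), Gamma_yxx = (24*x^2 + 60*x*y)/(36*x^4 + 24*x^2*y + 16*x^2 + 20*x*y + 29*y^2 + 4*y + 2), Gamma_yxy = (4*x + 10*y)/(36*x^4 + 24*x^2*y + 16*x^2 + 20*x*y + 29*y^2 + 4*y + 2), Gamma_yyy = (10*x + 25*y)/(36*x^4 + 24*x^2*y + 16*x^2 + 20*x*y + 29*y^2 + 4*y + 2)


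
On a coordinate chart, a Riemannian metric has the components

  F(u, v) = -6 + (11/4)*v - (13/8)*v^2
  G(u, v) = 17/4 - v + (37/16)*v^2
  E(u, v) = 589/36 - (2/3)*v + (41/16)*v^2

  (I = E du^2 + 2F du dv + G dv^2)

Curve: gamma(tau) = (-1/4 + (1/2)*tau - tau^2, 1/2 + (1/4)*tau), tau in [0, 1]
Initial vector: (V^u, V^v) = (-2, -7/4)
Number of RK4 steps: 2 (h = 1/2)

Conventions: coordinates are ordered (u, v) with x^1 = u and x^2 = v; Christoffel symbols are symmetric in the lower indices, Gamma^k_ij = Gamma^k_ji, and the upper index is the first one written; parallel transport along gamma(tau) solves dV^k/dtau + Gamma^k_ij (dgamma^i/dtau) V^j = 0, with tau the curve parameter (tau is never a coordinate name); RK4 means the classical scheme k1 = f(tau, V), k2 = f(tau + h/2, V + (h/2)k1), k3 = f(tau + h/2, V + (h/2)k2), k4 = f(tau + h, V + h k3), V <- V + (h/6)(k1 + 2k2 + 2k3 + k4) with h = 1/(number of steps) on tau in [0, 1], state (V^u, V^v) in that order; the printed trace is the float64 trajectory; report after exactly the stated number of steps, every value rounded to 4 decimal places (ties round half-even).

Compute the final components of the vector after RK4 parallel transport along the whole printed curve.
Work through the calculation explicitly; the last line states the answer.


gamma'(tau) = (1/2 - 2*tau, 1/4); f(tau, V)^k = -Gamma^k_ij(gamma(tau)) gamma'^i(tau) V^j; h = 1/2; intermediate values shown to 6 dp
curve data and Christoffel symbols at the stage parameters:
  tau = 0.000000: gamma = (-0.250000, 0.500000), gamma' = (0.500000, 0.250000); Gamma_uuu = -0.101842, Gamma_uuv = 0.087609, Gamma_uvv = 0.174482, Gamma_vuu = -0.337400, Gamma_vuv = 0.101842, Gamma_vvv = 0.354452
  tau = 0.250000: gamma = (-0.187500, 0.562500), gamma' = (0.000000, 0.250000); Gamma_uuu = -0.111071, Gamma_uuv = 0.098816, Gamma_uvv = 0.162480, Gamma_vuu = -0.375588, Gamma_vuv = 0.111071, Gamma_vvv = 0.363837
  tau = 0.500000: gamma = (-0.250000, 0.625000), gamma' = (-0.500000, 0.250000); Gamma_uuu = -0.118603, Gamma_uuv = 0.109250, Gamma_uvv = 0.150320, Gamma_vuu = -0.408824, Gamma_vuv = 0.118603, Gamma_vvv = 0.371946
  tau = 0.750000: gamma = (-0.437500, 0.687500), gamma' = (-1.000000, 0.250000); Gamma_uuu = -0.124665, Gamma_uuv = 0.118992, Gamma_uvv = 0.138072, Gamma_vuu = -0.437423, Gamma_vuv = 0.124665, Gamma_vvv = 0.378751
  tau = 1.000000: gamma = (-0.750000, 0.750000), gamma' = (-1.500000, 0.250000); Gamma_uuu = -0.129467, Gamma_uuv = 0.128112, Gamma_uvv = 0.125805, Gamma_vuu = -0.461729, Gamma_vuv = 0.129467, Gamma_vvv = 0.384255
step 0: V^u = -2.0000, V^v = -1.7500
step 1: k1 = (0.094957, -0.042294), k2 = (0.120336, 0.215017), k3 = (0.117566, 0.208990), k4 = (0.140089, 0.509795); V <- V + (h/6)(k1 + 2k2 + 2k3 + k4): V^u = -1.9408, V^v = -1.6404
step 2: k1 = (0.140138, 0.509516), k2 = (0.166459, 0.847648), k3 = (0.172584, 0.847099), k4 = (0.223970, 1.225002); V <- V + (h/6)(k1 + 2k2 + 2k3 + k4): V^u = -1.8539, V^v = -1.2134

Answer: V^u = -1.8539, V^v = -1.2134


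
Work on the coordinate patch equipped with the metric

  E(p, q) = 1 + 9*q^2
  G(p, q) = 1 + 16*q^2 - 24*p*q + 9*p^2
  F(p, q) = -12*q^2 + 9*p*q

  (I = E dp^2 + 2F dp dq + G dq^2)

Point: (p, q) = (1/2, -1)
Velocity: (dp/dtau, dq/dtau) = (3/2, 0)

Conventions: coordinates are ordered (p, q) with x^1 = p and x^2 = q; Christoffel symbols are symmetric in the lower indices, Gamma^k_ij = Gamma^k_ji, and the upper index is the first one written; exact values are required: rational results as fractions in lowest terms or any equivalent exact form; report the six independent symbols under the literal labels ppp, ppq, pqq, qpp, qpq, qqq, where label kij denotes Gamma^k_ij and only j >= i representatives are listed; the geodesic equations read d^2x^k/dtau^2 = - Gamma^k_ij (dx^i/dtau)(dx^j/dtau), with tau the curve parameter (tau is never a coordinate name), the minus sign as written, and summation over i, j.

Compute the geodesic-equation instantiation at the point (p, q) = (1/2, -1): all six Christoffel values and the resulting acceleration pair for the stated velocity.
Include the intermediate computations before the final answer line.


E = 10, F = -33/2, G = 125/4 at the point
E_p = 0, E_q = -18, F_p = -9, F_q = 57/2, G_p = 33, G_q = -44
EG - F^2 = 161/4;  g^inv = (4/161) * [[125/4, 33/2], [33/2, 10]]
first-kind symbols [ij,l] = (1/2)(d_i g_jl + d_j g_il - d_l g_ij): [pp,p] = E_p/2 = 0, [pp,q] = F_p - E_q/2 = 0, [pq,p] = E_q/2 = -9, [pq,q] = G_p/2 = 33/2, [qq,p] = F_q - G_p/2 = 12, [qq,q] = G_q/2 = -22
Gamma^p_ij = (G*[ij,p] - F*[ij,q])/(EG - F^2), Gamma^q_ij = (E*[ij,q] - F*[ij,p])/(EG - F^2)
Gamma_ppp = 0, Gamma_ppq = -36/161, Gamma_pqq = 48/161, Gamma_qpp = 0, Gamma_qpq = 66/161, Gamma_qqq = -88/161
d^2p/dtau^2 = -(Gamma_ppp*(3/2)^2 + 2*Gamma_ppq*(3/2)*(0) + Gamma_pqq*(0)^2) = 0
d^2q/dtau^2 = -(Gamma_qpp*(3/2)^2 + 2*Gamma_qpq*(3/2)*(0) + Gamma_qqq*(0)^2) = 0

Answer: Gamma_ppp = 0, Gamma_ppq = -36/161, Gamma_pqq = 48/161, Gamma_qpp = 0, Gamma_qpq = 66/161, Gamma_qqq = -88/161; accelerations (d^2p/dtau^2, d^2q/dtau^2) = (0, 0)


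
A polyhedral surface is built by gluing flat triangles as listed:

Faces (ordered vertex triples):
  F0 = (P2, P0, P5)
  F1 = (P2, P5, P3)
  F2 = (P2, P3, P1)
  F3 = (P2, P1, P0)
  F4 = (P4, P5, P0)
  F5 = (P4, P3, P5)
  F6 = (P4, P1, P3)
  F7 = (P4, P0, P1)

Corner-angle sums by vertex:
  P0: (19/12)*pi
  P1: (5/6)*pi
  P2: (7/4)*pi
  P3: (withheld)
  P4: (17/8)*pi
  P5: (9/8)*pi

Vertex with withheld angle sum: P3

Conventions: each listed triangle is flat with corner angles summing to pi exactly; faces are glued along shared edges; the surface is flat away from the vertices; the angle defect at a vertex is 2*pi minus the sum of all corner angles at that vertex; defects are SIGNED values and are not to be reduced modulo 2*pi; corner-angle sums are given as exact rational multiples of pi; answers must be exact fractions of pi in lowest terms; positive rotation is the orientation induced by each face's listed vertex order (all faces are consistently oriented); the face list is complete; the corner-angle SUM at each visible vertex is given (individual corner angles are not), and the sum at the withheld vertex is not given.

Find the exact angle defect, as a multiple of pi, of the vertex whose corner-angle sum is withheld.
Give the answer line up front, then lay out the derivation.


Answer: defect(P3) = (17/12)*pi

V = 6, E = 12, F = 8; chi = V - E + F = 2
Gauss-Bonnet: total defect = 2*pi*chi = 4*pi; visible defects sum to (31/12)*pi


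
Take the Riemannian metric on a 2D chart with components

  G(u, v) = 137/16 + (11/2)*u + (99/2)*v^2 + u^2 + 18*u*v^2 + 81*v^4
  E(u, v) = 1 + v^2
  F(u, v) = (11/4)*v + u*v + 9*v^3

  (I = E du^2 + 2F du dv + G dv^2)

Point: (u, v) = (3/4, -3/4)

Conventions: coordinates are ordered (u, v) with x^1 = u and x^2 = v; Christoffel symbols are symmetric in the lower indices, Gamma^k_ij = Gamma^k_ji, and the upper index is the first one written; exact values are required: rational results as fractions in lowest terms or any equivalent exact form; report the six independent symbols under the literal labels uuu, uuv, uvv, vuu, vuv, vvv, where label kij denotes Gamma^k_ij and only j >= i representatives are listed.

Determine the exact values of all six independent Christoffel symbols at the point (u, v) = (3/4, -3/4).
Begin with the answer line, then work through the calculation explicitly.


Answer: Gamma_uuu = 0, Gamma_uuv = -192/19169, Gamma_uvv = 2592/19169, Gamma_vuu = 0, Gamma_vuv = 2192/19169, Gamma_vvv = -29592/19169

E = 25/16, F = -411/64, G = 19025/256 at the point
E_u = 0, E_v = -3/2, F_u = -3/4, F_v = 299/16, G_u = 137/8, G_v = -3699/16
EG - F^2 = 19169/256;  g^inv = (256/19169) * [[19025/256, 411/64], [411/64, 25/16]]
first-kind symbols [ij,l] = (1/2)(d_i g_jl + d_j g_il - d_l g_ij): [uu,u] = E_u/2 = 0, [uu,v] = F_u - E_v/2 = 0, [uv,u] = E_v/2 = -3/4, [uv,v] = G_u/2 = 137/16, [vv,u] = F_v - G_u/2 = 81/8, [vv,v] = G_v/2 = -3699/32
Gamma^u_ij = (G*[ij,u] - F*[ij,v])/(EG - F^2), Gamma^v_ij = (E*[ij,v] - F*[ij,u])/(EG - F^2)


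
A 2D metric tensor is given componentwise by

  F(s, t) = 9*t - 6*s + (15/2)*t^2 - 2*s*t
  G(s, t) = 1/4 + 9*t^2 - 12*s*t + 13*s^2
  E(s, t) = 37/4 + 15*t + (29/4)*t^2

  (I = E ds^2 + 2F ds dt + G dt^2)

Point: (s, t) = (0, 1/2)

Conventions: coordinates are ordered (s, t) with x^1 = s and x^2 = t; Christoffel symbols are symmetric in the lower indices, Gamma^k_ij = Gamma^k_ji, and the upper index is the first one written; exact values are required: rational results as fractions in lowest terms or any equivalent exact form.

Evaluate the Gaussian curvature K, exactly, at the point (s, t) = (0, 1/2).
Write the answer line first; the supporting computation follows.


Answer: K = 141568/136161

E = 297/16, F = 51/8, G = 5/2, EG - F^2 = 369/64 at the point
E_s = 0, E_t = 89/4, F_s = -7, F_t = 33/2, G_s = -6, G_t = 9
E_tt = 29/2, F_st = -2, G_ss = 26
The intrinsic route: Brioschi's K = (det M1 - det M2)/(EG - F^2)^2.
M1 = [[-E_tt/2 + F_st - G_ss/2, E_s/2, F_s - E_t/2], [F_t - G_s/2, E, F], [G_t/2, F, G]] = [[-89/4, 0, -145/8], [39/2, 297/16, 51/8], [9/2, 51/8, 5/2]]; det M1 = -111033/128
M2 = [[0, E_t/2, G_s/2], [E_t/2, E, F], [G_s/2, F, G]] = [[0, 89/8, -3], [89/8, 297/16, 51/8], [-3, 51/8, 5/2]]; det M2 = -115457/128
det M1 - det M2 = 553/16; K = 553/16 / (369/64)^2 = 141568/136161


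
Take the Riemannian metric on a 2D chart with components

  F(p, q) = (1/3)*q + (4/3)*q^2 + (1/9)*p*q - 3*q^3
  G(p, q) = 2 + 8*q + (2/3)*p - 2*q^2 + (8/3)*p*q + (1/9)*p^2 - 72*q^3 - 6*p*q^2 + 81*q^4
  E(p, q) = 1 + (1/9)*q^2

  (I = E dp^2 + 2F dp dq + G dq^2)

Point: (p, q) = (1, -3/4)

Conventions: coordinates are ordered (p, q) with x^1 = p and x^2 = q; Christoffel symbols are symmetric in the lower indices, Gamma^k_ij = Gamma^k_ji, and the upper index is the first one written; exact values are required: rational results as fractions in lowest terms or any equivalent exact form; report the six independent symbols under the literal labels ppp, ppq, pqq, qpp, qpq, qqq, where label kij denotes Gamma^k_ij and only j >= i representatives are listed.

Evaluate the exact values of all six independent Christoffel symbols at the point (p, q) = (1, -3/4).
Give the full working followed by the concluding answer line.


E = 17/16, F = 323/192, G = 106633/2304 at the point
E_p = 0, E_q = -1/6, F_p = -1/12, F_q = -953/144, G_p = -323/72, G_q = -11305/48
EG - F^2 = 106777/2304;  g^inv = (2304/106777) * [[106633/2304, -323/192], [-323/192, 17/16]]
first-kind symbols [ij,l] = (1/2)(d_i g_jl + d_j g_il - d_l g_ij): [pp,p] = E_p/2 = 0, [pp,q] = F_p - E_q/2 = 0, [pq,p] = E_q/2 = -1/12, [pq,q] = G_p/2 = -323/144, [qq,p] = F_q - G_p/2 = -35/8, [qq,q] = G_q/2 = -11305/96
Gamma^p_ij = (G*[ij,p] - F*[ij,q])/(EG - F^2), Gamma^q_ij = (E*[ij,q] - F*[ij,p])/(EG - F^2)

Answer: Gamma_ppp = 0, Gamma_ppq = -192/106777, Gamma_pqq = -10080/106777, Gamma_qpp = 0, Gamma_qpq = -304/6281, Gamma_qqq = -15960/6281


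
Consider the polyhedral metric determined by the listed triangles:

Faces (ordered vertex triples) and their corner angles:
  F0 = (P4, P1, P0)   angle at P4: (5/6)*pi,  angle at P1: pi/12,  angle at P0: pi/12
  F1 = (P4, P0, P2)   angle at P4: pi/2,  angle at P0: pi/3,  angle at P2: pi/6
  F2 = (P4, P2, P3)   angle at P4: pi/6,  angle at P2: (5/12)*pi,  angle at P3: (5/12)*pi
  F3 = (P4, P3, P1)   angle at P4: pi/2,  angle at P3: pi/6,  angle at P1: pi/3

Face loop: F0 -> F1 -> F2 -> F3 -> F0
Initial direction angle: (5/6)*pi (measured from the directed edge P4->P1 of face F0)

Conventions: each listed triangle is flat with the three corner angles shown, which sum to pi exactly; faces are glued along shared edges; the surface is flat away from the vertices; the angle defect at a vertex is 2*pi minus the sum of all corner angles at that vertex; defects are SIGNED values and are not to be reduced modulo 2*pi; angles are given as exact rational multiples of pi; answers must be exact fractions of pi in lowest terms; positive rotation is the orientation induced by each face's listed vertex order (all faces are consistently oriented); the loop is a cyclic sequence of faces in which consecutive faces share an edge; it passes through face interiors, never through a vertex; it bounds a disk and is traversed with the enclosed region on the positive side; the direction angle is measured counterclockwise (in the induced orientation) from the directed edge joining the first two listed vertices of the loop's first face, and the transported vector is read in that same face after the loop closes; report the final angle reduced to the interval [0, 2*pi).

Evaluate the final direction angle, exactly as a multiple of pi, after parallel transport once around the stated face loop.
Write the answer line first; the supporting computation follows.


Answer: final direction angle = (5/6)*pi

enclosed vertex P4: corner angles sum to 2*pi, defect = 2*pi - 2*pi = 0
transport around the loop rotates by the sum of enclosed defects; add to the initial angle mod 2*pi
final angle = (5/6)*pi + 0 = (5/6)*pi (mod 2*pi)


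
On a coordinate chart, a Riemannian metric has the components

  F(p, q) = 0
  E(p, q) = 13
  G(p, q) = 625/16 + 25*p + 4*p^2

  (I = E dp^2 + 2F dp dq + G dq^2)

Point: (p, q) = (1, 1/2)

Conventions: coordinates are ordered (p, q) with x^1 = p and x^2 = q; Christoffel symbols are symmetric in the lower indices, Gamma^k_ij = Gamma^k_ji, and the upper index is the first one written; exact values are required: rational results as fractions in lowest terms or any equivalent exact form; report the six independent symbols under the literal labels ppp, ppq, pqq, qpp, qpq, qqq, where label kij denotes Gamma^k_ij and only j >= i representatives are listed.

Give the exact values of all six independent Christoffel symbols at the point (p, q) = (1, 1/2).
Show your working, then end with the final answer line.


E = 13, F = 0, G = 1089/16 at the point
E_p = 0, E_q = 0, F_p = 0, F_q = 0, G_p = 33, G_q = 0
EG - F^2 = 14157/16;  g^inv = (16/14157) * [[1089/16, 0], [0, 13]]
first-kind symbols [ij,l] = (1/2)(d_i g_jl + d_j g_il - d_l g_ij): [pp,p] = E_p/2 = 0, [pp,q] = F_p - E_q/2 = 0, [pq,p] = E_q/2 = 0, [pq,q] = G_p/2 = 33/2, [qq,p] = F_q - G_p/2 = -33/2, [qq,q] = G_q/2 = 0
Gamma^p_ij = (G*[ij,p] - F*[ij,q])/(EG - F^2), Gamma^q_ij = (E*[ij,q] - F*[ij,p])/(EG - F^2)

Answer: Gamma_ppp = 0, Gamma_ppq = 0, Gamma_pqq = -33/26, Gamma_qpp = 0, Gamma_qpq = 8/33, Gamma_qqq = 0


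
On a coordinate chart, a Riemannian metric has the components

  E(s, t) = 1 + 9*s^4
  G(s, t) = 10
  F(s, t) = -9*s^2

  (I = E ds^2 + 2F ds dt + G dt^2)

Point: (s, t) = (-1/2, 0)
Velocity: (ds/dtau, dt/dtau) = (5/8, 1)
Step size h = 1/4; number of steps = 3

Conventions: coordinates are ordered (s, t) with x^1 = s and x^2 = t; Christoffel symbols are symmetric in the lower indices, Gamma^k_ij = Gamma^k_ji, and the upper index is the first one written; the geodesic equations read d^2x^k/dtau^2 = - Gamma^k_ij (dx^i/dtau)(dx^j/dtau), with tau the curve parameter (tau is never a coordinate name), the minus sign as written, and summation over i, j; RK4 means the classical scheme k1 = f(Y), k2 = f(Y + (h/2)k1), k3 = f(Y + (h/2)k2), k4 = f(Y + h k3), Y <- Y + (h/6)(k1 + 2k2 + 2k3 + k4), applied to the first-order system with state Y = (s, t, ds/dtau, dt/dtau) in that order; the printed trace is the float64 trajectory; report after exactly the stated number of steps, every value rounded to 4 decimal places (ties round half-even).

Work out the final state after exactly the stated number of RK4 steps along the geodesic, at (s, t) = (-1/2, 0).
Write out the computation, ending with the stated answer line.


f(Y) = (ds/dtau, dt/dtau, -Gamma^s_ij Y'^i Y'^j, -Gamma^t_ij Y'^i Y'^j) with the Gammas evaluated at the stage position; h = 0.250000; intermediate values shown to 6 dp
step 0: s = -0.5000, t = 0.0000, ds/dtau = 0.6250, dt/dtau = 1.0000
step 1:
  k1: at (s, t) = (-0.500000, 0.000000), (ds/dtau, dt/dtau) = (0.625000, 1.000000); Gamma_sss = -0.213018, Gamma_sst = 0.000000, Gamma_stt = 0.000000, Gamma_tss = 0.852071, Gamma_tst = 0.000000, Gamma_ttt = 0.000000; k1 = (0.625000, 1.000000, 0.083210, -0.332840)
  k2: at (s, t) = (-0.421875, 0.125000), (ds/dtau, dt/dtau) = (0.635401, 0.958395); Gamma_sss = -0.131406, Gamma_sst = 0.000000, Gamma_stt = 0.000000, Gamma_tss = 0.738326, Gamma_tst = 0.000000, Gamma_ttt = 0.000000; k2 = (0.635401, 0.958395, 0.053053, -0.298088)
  k3: at (s, t) = (-0.420575, 0.119799), (ds/dtau, dt/dtau) = (0.631632, 0.962739); Gamma_sss = -0.130239, Gamma_sst = 0.000000, Gamma_stt = 0.000000, Gamma_tss = 0.736301, Gamma_tst = 0.000000, Gamma_ttt = 0.000000; k3 = (0.631632, 0.962739, 0.051960, -0.293754)
  k4: at (s, t) = (-0.342092, 0.240685), (ds/dtau, dt/dtau) = (0.637990, 0.926562); Gamma_sss = -0.071184, Gamma_sst = 0.000000, Gamma_stt = 0.000000, Gamma_tss = 0.608268, Gamma_tst = 0.000000, Gamma_ttt = 0.000000; k4 = (0.637990, 0.926562, 0.028974, -0.247584)
  Y <- Y + (h/6)(k1 + 2k2 + 2k3 + k4): s = -0.3418, t = 0.2404, ds/dtau = 0.6384, dt/dtau = 0.9265
step 2:
  k1: at (s, t) = (-0.341789, 0.240368), (ds/dtau, dt/dtau) = (0.638425, 0.926496); Gamma_sss = -0.070998, Gamma_sst = 0.000000, Gamma_stt = 0.000000, Gamma_tss = 0.607756, Gamma_tst = 0.000000, Gamma_ttt = 0.000000; k1 = (0.638425, 0.926496, 0.028938, -0.247714)
  k2: at (s, t) = (-0.261986, 0.356180), (ds/dtau, dt/dtau) = (0.642043, 0.895531); Gamma_sss = -0.032231, Gamma_sst = 0.000000, Gamma_stt = 0.000000, Gamma_tss = 0.469584, Gamma_tst = 0.000000, Gamma_ttt = 0.000000; k2 = (0.642043, 0.895531, 0.013286, -0.193571)
  k3: at (s, t) = (-0.261534, 0.352309), (ds/dtau, dt/dtau) = (0.640086, 0.902299); Gamma_sss = -0.032065, Gamma_sst = 0.000000, Gamma_stt = 0.000000, Gamma_tss = 0.468787, Gamma_tst = 0.000000, Gamma_ttt = 0.000000; k3 = (0.640086, 0.902299, 0.013137, -0.192067)
  k4: at (s, t) = (-0.181768, 0.465943), (ds/dtau, dt/dtau) = (0.641710, 0.878479); Gamma_sss = -0.010799, Gamma_sst = 0.000000, Gamma_stt = 0.000000, Gamma_tss = 0.326861, Gamma_tst = 0.000000, Gamma_ttt = 0.000000; k4 = (0.641710, 0.878479, 0.004447, -0.134599)
  Y <- Y + (h/6)(k1 + 2k2 + 2k3 + k4): s = -0.1816, t = 0.4654, ds/dtau = 0.6420, dt/dtau = 0.8784
step 3:
  k1: at (s, t) = (-0.181606, 0.465394), (ds/dtau, dt/dtau) = (0.642018, 0.878429); Gamma_sss = -0.010771, Gamma_sst = 0.000000, Gamma_stt = 0.000000, Gamma_tss = 0.326572, Gamma_tst = 0.000000, Gamma_ttt = 0.000000; k1 = (0.642018, 0.878429, 0.004440, -0.134609)
  k2: at (s, t) = (-0.101354, 0.575198), (ds/dtau, dt/dtau) = (0.642573, 0.861603); Gamma_sss = -0.001874, Gamma_sst = 0.000000, Gamma_stt = 0.000000, Gamma_tss = 0.182420, Gamma_tst = 0.000000, Gamma_ttt = 0.000000; k2 = (0.642573, 0.861603, 0.000774, -0.075321)
  k3: at (s, t) = (-0.101285, 0.573095), (ds/dtau, dt/dtau) = (0.642115, 0.869014); Gamma_sss = -0.001870, Gamma_sst = 0.000000, Gamma_stt = 0.000000, Gamma_tss = 0.182295, Gamma_tst = 0.000000, Gamma_ttt = 0.000000; k3 = (0.642115, 0.869014, 0.000771, -0.075162)
  k4: at (s, t) = (-0.021078, 0.682648), (ds/dtau, dt/dtau) = (0.642211, 0.859639); Gamma_sss = -0.000017, Gamma_sst = 0.000000, Gamma_stt = 0.000000, Gamma_tss = 0.037940, Gamma_tst = 0.000000, Gamma_ttt = 0.000000; k4 = (0.642211, 0.859639, 0.000007, -0.015648)
  Y <- Y + (h/6)(k1 + 2k2 + 2k3 + k4): s = -0.0210, t = 0.6820, ds/dtau = 0.6423, dt/dtau = 0.8596

Answer: s = -0.0210, t = 0.6820, ds/dtau = 0.6423, dt/dtau = 0.8596
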